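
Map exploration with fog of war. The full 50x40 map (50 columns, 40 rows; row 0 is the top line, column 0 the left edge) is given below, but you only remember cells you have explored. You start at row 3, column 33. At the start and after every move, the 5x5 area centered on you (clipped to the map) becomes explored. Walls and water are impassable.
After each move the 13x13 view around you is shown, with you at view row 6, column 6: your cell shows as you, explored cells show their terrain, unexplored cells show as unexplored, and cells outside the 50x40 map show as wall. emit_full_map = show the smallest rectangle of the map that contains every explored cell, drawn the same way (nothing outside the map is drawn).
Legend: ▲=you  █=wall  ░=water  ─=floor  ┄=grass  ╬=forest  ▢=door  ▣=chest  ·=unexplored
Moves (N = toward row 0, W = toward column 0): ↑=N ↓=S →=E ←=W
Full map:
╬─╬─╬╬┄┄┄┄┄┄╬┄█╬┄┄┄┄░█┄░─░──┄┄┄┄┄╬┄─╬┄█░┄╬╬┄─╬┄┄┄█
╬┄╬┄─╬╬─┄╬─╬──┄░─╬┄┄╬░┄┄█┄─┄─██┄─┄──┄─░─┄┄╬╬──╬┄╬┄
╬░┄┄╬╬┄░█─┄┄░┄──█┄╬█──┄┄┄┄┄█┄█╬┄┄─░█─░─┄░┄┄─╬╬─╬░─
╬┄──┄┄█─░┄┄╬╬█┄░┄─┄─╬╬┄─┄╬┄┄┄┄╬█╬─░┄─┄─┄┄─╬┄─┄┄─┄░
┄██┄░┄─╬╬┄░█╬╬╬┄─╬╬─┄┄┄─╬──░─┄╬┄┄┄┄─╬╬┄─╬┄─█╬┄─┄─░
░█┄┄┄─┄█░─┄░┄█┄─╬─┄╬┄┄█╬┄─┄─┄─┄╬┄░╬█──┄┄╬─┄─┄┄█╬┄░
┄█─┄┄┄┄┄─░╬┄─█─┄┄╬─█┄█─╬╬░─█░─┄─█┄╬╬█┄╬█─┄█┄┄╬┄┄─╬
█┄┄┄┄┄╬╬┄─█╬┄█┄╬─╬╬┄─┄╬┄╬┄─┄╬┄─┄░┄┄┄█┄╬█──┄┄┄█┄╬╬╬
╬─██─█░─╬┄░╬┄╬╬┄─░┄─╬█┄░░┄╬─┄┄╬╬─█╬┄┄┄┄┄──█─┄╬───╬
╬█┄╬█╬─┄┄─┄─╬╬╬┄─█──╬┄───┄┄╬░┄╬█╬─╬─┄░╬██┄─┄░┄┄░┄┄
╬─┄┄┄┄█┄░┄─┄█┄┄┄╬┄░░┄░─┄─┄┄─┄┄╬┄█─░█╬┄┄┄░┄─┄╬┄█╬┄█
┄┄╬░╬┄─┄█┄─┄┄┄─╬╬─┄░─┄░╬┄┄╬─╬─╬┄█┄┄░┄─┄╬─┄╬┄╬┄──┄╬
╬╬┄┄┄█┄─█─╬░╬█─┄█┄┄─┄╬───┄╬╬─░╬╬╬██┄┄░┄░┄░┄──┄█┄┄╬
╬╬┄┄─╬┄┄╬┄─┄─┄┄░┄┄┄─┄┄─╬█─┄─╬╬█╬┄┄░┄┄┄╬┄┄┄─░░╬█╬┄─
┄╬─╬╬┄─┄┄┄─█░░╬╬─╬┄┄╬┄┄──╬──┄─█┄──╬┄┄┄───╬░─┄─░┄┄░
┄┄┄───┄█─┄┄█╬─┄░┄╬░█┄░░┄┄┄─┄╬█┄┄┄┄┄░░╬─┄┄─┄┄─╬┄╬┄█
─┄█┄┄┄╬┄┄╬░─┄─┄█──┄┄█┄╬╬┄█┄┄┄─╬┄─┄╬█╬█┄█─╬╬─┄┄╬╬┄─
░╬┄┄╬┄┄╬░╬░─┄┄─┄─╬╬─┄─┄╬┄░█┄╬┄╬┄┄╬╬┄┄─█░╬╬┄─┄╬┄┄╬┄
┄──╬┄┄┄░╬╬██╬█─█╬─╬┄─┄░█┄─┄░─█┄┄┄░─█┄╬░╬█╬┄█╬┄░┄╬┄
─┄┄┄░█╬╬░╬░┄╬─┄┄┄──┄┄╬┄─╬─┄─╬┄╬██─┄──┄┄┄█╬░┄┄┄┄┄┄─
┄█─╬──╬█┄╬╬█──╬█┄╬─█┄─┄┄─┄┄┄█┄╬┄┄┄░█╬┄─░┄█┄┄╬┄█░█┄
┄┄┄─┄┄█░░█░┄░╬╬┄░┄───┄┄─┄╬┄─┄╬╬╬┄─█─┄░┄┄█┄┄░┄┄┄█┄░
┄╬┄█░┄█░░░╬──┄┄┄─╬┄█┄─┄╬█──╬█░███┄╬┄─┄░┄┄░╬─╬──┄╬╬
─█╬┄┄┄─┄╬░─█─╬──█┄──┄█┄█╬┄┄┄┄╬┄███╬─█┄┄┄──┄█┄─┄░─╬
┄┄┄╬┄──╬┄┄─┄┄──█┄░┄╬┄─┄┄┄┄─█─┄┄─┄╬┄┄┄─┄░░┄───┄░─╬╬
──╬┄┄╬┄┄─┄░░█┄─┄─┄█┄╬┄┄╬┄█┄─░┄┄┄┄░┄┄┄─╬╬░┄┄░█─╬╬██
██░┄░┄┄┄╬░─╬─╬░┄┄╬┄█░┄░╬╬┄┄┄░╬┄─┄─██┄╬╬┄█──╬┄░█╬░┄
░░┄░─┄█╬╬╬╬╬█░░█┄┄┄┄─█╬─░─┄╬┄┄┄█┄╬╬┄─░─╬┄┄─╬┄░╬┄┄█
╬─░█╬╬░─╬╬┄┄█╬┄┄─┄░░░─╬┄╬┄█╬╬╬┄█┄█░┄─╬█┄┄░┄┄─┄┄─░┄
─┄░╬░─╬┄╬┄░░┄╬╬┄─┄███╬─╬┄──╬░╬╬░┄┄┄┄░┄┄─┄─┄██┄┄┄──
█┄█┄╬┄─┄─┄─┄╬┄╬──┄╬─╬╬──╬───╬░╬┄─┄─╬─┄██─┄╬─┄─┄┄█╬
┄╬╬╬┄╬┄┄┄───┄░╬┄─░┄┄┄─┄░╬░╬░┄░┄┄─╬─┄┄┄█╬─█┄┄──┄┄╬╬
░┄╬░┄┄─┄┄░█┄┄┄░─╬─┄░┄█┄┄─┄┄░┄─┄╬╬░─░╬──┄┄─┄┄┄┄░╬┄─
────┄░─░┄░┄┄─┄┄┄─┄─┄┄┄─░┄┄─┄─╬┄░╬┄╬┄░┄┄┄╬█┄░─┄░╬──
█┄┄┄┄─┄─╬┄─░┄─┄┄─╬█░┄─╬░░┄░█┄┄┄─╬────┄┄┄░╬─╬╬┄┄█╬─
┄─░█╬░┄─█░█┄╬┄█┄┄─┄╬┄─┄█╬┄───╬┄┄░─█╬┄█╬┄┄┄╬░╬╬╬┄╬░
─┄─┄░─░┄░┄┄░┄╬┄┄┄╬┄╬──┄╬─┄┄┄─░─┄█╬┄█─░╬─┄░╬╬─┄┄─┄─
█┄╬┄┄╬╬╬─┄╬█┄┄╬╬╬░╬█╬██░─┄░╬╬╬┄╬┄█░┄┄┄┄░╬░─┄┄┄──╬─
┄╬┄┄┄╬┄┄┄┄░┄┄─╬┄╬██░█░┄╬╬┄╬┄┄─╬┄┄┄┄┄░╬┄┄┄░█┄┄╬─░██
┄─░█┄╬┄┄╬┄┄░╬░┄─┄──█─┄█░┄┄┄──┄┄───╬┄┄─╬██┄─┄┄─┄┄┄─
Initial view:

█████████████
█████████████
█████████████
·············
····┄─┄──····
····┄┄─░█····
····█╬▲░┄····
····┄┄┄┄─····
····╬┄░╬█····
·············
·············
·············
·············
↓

█████████████
█████████████
·············
····┄─┄──····
····┄┄─░█····
····█╬─░┄····
····┄┄▲┄─····
····╬┄░╬█····
····─█┄╬╬····
·············
·············
·············
·············

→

█████████████
█████████████
·············
···┄─┄──·····
···┄┄─░█─····
···█╬─░┄─····
···┄┄┄▲─╬····
···╬┄░╬█─····
···─█┄╬╬█····
·············
·············
·············
·············

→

█████████████
█████████████
·············
··┄─┄──······
··┄┄─░█─░····
··█╬─░┄─┄····
··┄┄┄┄▲╬╬····
··╬┄░╬█──····
··─█┄╬╬█┄····
·············
·············
·············
·············

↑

█████████████
█████████████
█████████████
·············
··┄─┄──┄─····
··┄┄─░█─░····
··█╬─░▲─┄····
··┄┄┄┄─╬╬····
··╬┄░╬█──····
··─█┄╬╬█┄····
·············
·············
·············

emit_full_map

┄─┄──┄─
┄┄─░█─░
█╬─░▲─┄
┄┄┄┄─╬╬
╬┄░╬█──
─█┄╬╬█┄

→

█████████████
█████████████
█████████████
·············
·┄─┄──┄─░····
·┄┄─░█─░─····
·█╬─░┄▲┄─····
·┄┄┄┄─╬╬┄····
·╬┄░╬█──┄····
·─█┄╬╬█┄·····
·············
·············
·············

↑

█████████████
█████████████
█████████████
█████████████
····┄─╬┄█····
·┄─┄──┄─░····
·┄┄─░█▲░─····
·█╬─░┄─┄─····
·┄┄┄┄─╬╬┄····
·╬┄░╬█──┄····
·─█┄╬╬█┄·····
·············
·············

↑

█████████████
█████████████
█████████████
█████████████
█████████████
····┄─╬┄█····
·┄─┄──▲─░····
·┄┄─░█─░─····
·█╬─░┄─┄─····
·┄┄┄┄─╬╬┄····
·╬┄░╬█──┄····
·─█┄╬╬█┄·····
·············

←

█████████████
█████████████
█████████████
█████████████
█████████████
····╬┄─╬┄█···
··┄─┄─▲┄─░···
··┄┄─░█─░─···
··█╬─░┄─┄─···
··┄┄┄┄─╬╬┄···
··╬┄░╬█──┄···
··─█┄╬╬█┄····
·············

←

█████████████
█████████████
█████████████
█████████████
█████████████
····┄╬┄─╬┄█··
···┄─┄▲─┄─░··
···┄┄─░█─░─··
···█╬─░┄─┄─··
···┄┄┄┄─╬╬┄··
···╬┄░╬█──┄··
···─█┄╬╬█┄···
·············

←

█████████████
█████████████
█████████████
█████████████
█████████████
····┄┄╬┄─╬┄█·
····┄─▲──┄─░·
····┄┄─░█─░─·
····█╬─░┄─┄─·
····┄┄┄┄─╬╬┄·
····╬┄░╬█──┄·
····─█┄╬╬█┄··
·············

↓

█████████████
█████████████
█████████████
█████████████
····┄┄╬┄─╬┄█·
····┄─┄──┄─░·
····┄┄▲░█─░─·
····█╬─░┄─┄─·
····┄┄┄┄─╬╬┄·
····╬┄░╬█──┄·
····─█┄╬╬█┄··
·············
·············

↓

█████████████
█████████████
█████████████
····┄┄╬┄─╬┄█·
····┄─┄──┄─░·
····┄┄─░█─░─·
····█╬▲░┄─┄─·
····┄┄┄┄─╬╬┄·
····╬┄░╬█──┄·
····─█┄╬╬█┄··
·············
·············
·············

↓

█████████████
█████████████
····┄┄╬┄─╬┄█·
····┄─┄──┄─░·
····┄┄─░█─░─·
····█╬─░┄─┄─·
····┄┄▲┄─╬╬┄·
····╬┄░╬█──┄·
····─█┄╬╬█┄··
·············
·············
·············
·············

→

█████████████
█████████████
···┄┄╬┄─╬┄█··
···┄─┄──┄─░··
···┄┄─░█─░─··
···█╬─░┄─┄─··
···┄┄┄▲─╬╬┄··
···╬┄░╬█──┄··
···─█┄╬╬█┄···
·············
·············
·············
·············

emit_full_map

┄┄╬┄─╬┄█
┄─┄──┄─░
┄┄─░█─░─
█╬─░┄─┄─
┄┄┄▲─╬╬┄
╬┄░╬█──┄
─█┄╬╬█┄·

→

█████████████
█████████████
··┄┄╬┄─╬┄█···
··┄─┄──┄─░···
··┄┄─░█─░─···
··█╬─░┄─┄─···
··┄┄┄┄▲╬╬┄···
··╬┄░╬█──┄···
··─█┄╬╬█┄····
·············
·············
·············
·············

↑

█████████████
█████████████
█████████████
··┄┄╬┄─╬┄█···
··┄─┄──┄─░···
··┄┄─░█─░─···
··█╬─░▲─┄─···
··┄┄┄┄─╬╬┄···
··╬┄░╬█──┄···
··─█┄╬╬█┄····
·············
·············
·············

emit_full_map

┄┄╬┄─╬┄█
┄─┄──┄─░
┄┄─░█─░─
█╬─░▲─┄─
┄┄┄┄─╬╬┄
╬┄░╬█──┄
─█┄╬╬█┄·


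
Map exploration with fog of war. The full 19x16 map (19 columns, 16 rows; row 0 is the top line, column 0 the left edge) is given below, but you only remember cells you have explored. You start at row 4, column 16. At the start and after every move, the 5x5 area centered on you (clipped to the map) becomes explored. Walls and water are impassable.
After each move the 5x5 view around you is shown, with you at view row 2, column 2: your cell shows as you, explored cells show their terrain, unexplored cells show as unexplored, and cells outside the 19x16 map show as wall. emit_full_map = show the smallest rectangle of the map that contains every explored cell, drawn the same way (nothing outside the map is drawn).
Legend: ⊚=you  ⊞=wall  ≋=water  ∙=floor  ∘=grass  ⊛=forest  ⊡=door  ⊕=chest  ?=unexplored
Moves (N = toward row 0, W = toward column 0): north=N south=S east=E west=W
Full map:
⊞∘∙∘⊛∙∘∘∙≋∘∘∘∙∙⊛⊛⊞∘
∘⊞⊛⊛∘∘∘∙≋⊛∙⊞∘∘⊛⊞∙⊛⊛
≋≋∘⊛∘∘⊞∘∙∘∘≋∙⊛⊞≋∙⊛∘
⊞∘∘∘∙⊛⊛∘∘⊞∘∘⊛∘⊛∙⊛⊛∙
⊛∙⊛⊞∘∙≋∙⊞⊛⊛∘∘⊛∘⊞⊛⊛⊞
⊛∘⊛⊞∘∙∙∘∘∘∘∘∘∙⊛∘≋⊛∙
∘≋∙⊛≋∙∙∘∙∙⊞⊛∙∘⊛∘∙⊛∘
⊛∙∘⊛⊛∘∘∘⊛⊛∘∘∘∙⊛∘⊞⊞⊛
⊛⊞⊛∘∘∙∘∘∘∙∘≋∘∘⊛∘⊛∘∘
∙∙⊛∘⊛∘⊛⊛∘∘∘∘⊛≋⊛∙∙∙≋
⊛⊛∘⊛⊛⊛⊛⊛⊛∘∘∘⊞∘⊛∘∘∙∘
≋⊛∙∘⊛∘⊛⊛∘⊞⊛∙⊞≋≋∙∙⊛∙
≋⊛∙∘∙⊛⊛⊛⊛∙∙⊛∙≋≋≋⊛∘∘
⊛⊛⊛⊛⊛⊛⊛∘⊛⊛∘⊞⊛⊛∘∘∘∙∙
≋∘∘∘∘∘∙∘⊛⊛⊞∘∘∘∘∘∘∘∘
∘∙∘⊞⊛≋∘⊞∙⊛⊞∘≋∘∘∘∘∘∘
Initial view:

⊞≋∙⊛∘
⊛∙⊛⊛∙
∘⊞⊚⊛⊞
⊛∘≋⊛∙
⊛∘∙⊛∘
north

⊛⊞∙⊛⊛
⊞≋∙⊛∘
⊛∙⊚⊛∙
∘⊞⊛⊛⊞
⊛∘≋⊛∙

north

∙⊛⊛⊞∘
⊛⊞∙⊛⊛
⊞≋⊚⊛∘
⊛∙⊛⊛∙
∘⊞⊛⊛⊞

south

⊛⊞∙⊛⊛
⊞≋∙⊛∘
⊛∙⊚⊛∙
∘⊞⊛⊛⊞
⊛∘≋⊛∙

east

⊞∙⊛⊛⊞
≋∙⊛∘⊞
∙⊛⊚∙⊞
⊞⊛⊛⊞⊞
∘≋⊛∙⊞

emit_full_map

∙⊛⊛⊞∘
⊛⊞∙⊛⊛
⊞≋∙⊛∘
⊛∙⊛⊚∙
∘⊞⊛⊛⊞
⊛∘≋⊛∙
⊛∘∙⊛∘

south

≋∙⊛∘⊞
∙⊛⊛∙⊞
⊞⊛⊚⊞⊞
∘≋⊛∙⊞
∘∙⊛∘⊞

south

∙⊛⊛∙⊞
⊞⊛⊛⊞⊞
∘≋⊚∙⊞
∘∙⊛∘⊞
∘⊞⊞⊛⊞

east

⊛⊛∙⊞⊞
⊛⊛⊞⊞⊞
≋⊛⊚⊞⊞
∙⊛∘⊞⊞
⊞⊞⊛⊞⊞

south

⊛⊛⊞⊞⊞
≋⊛∙⊞⊞
∙⊛⊚⊞⊞
⊞⊞⊛⊞⊞
⊛∘∘⊞⊞

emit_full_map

∙⊛⊛⊞∘
⊛⊞∙⊛⊛
⊞≋∙⊛∘
⊛∙⊛⊛∙
∘⊞⊛⊛⊞
⊛∘≋⊛∙
⊛∘∙⊛⊚
?∘⊞⊞⊛
??⊛∘∘


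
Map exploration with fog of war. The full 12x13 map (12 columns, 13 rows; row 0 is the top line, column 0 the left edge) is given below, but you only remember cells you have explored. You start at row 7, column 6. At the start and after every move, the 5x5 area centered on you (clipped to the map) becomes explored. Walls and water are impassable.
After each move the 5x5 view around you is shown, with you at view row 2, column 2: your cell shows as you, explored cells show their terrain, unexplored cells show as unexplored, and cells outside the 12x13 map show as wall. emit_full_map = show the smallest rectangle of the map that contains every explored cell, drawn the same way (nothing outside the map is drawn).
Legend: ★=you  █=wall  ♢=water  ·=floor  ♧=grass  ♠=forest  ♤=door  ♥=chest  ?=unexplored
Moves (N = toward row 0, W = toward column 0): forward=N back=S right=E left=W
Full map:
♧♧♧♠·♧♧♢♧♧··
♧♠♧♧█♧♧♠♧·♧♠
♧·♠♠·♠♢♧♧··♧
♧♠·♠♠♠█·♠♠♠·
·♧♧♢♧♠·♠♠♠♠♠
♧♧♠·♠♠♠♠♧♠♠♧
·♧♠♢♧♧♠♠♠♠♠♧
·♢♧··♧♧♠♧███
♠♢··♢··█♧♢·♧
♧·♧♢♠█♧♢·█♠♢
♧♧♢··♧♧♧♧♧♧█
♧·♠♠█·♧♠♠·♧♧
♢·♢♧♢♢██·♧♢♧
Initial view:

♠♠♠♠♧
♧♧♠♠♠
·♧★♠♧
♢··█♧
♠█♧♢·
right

♠♠♠♧♠
♧♠♠♠♠
♧♧★♧█
··█♧♢
█♧♢·█

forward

♠·♠♠♠
♠♠♠♧♠
♧♠★♠♠
♧♧♠♧█
··█♧♢

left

♧♠·♠♠
♠♠♠♠♧
♧♧★♠♠
·♧♧♠♧
♢··█♧

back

♠♠♠♠♧
♧♧♠♠♠
·♧★♠♧
♢··█♧
♠█♧♢·

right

♠♠♠♧♠
♧♠♠♠♠
♧♧★♧█
··█♧♢
█♧♢·█

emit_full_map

♧♠·♠♠♠
♠♠♠♠♧♠
♧♧♠♠♠♠
·♧♧★♧█
♢··█♧♢
♠█♧♢·█

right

♠♠♧♠♠
♠♠♠♠♠
♧♠★██
·█♧♢·
♧♢·█♠

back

♠♠♠♠♠
♧♠♧██
·█★♢·
♧♢·█♠
♧♧♧♧♧

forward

♠♠♧♠♠
♠♠♠♠♠
♧♠★██
·█♧♢·
♧♢·█♠


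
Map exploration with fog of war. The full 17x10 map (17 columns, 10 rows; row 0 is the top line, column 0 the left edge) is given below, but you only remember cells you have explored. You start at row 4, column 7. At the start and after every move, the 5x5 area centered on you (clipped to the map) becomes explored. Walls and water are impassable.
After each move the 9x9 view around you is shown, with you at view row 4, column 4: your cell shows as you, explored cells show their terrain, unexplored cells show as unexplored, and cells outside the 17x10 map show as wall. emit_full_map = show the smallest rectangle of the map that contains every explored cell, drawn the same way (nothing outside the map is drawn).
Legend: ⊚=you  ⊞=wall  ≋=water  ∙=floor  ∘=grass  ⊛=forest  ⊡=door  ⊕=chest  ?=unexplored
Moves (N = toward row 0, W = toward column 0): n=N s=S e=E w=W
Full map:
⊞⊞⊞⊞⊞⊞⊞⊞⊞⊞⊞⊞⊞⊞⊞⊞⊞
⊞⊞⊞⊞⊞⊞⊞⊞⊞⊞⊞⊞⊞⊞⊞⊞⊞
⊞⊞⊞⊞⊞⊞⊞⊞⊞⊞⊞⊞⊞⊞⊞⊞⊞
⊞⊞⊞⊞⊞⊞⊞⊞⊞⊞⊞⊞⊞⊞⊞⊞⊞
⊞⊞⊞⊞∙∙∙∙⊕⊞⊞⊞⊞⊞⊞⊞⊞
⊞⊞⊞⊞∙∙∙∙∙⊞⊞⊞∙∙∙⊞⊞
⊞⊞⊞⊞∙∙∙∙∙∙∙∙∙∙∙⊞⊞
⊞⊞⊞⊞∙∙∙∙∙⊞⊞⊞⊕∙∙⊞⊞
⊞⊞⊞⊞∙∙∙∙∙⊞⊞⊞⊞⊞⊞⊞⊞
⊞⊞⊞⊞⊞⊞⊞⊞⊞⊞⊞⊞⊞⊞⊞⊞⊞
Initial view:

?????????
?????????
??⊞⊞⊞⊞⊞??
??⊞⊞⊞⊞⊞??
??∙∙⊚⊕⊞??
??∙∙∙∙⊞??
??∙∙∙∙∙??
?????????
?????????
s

?????????
??⊞⊞⊞⊞⊞??
??⊞⊞⊞⊞⊞??
??∙∙∙⊕⊞??
??∙∙⊚∙⊞??
??∙∙∙∙∙??
??∙∙∙∙⊞??
?????????
?????????

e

?????????
?⊞⊞⊞⊞⊞???
?⊞⊞⊞⊞⊞⊞??
?∙∙∙⊕⊞⊞??
?∙∙∙⊚⊞⊞??
?∙∙∙∙∙∙??
?∙∙∙∙⊞⊞??
?????????
?????????

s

?⊞⊞⊞⊞⊞???
?⊞⊞⊞⊞⊞⊞??
?∙∙∙⊕⊞⊞??
?∙∙∙∙⊞⊞??
?∙∙∙⊚∙∙??
?∙∙∙∙⊞⊞??
??∙∙∙⊞⊞??
?????????
⊞⊞⊞⊞⊞⊞⊞⊞⊞

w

??⊞⊞⊞⊞⊞??
??⊞⊞⊞⊞⊞⊞?
??∙∙∙⊕⊞⊞?
??∙∙∙∙⊞⊞?
??∙∙⊚∙∙∙?
??∙∙∙∙⊞⊞?
??∙∙∙∙⊞⊞?
?????????
⊞⊞⊞⊞⊞⊞⊞⊞⊞

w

???⊞⊞⊞⊞⊞?
???⊞⊞⊞⊞⊞⊞
??∙∙∙∙⊕⊞⊞
??∙∙∙∙∙⊞⊞
??∙∙⊚∙∙∙∙
??∙∙∙∙∙⊞⊞
??∙∙∙∙∙⊞⊞
?????????
⊞⊞⊞⊞⊞⊞⊞⊞⊞

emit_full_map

?⊞⊞⊞⊞⊞?
?⊞⊞⊞⊞⊞⊞
∙∙∙∙⊕⊞⊞
∙∙∙∙∙⊞⊞
∙∙⊚∙∙∙∙
∙∙∙∙∙⊞⊞
∙∙∙∙∙⊞⊞

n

?????????
???⊞⊞⊞⊞⊞?
??⊞⊞⊞⊞⊞⊞⊞
??∙∙∙∙⊕⊞⊞
??∙∙⊚∙∙⊞⊞
??∙∙∙∙∙∙∙
??∙∙∙∙∙⊞⊞
??∙∙∙∙∙⊞⊞
?????????

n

?????????
?????????
??⊞⊞⊞⊞⊞⊞?
??⊞⊞⊞⊞⊞⊞⊞
??∙∙⊚∙⊕⊞⊞
??∙∙∙∙∙⊞⊞
??∙∙∙∙∙∙∙
??∙∙∙∙∙⊞⊞
??∙∙∙∙∙⊞⊞

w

?????????
?????????
??⊞⊞⊞⊞⊞⊞⊞
??⊞⊞⊞⊞⊞⊞⊞
??⊞∙⊚∙∙⊕⊞
??⊞∙∙∙∙∙⊞
??⊞∙∙∙∙∙∙
???∙∙∙∙∙⊞
???∙∙∙∙∙⊞

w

?????????
?????????
??⊞⊞⊞⊞⊞⊞⊞
??⊞⊞⊞⊞⊞⊞⊞
??⊞⊞⊚∙∙∙⊕
??⊞⊞∙∙∙∙∙
??⊞⊞∙∙∙∙∙
????∙∙∙∙∙
????∙∙∙∙∙

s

?????????
??⊞⊞⊞⊞⊞⊞⊞
??⊞⊞⊞⊞⊞⊞⊞
??⊞⊞∙∙∙∙⊕
??⊞⊞⊚∙∙∙∙
??⊞⊞∙∙∙∙∙
??⊞⊞∙∙∙∙∙
????∙∙∙∙∙
?????????

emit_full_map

⊞⊞⊞⊞⊞⊞⊞⊞?
⊞⊞⊞⊞⊞⊞⊞⊞⊞
⊞⊞∙∙∙∙⊕⊞⊞
⊞⊞⊚∙∙∙∙⊞⊞
⊞⊞∙∙∙∙∙∙∙
⊞⊞∙∙∙∙∙⊞⊞
??∙∙∙∙∙⊞⊞

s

??⊞⊞⊞⊞⊞⊞⊞
??⊞⊞⊞⊞⊞⊞⊞
??⊞⊞∙∙∙∙⊕
??⊞⊞∙∙∙∙∙
??⊞⊞⊚∙∙∙∙
??⊞⊞∙∙∙∙∙
??⊞⊞∙∙∙∙∙
?????????
⊞⊞⊞⊞⊞⊞⊞⊞⊞

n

?????????
??⊞⊞⊞⊞⊞⊞⊞
??⊞⊞⊞⊞⊞⊞⊞
??⊞⊞∙∙∙∙⊕
??⊞⊞⊚∙∙∙∙
??⊞⊞∙∙∙∙∙
??⊞⊞∙∙∙∙∙
??⊞⊞∙∙∙∙∙
?????????

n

?????????
?????????
??⊞⊞⊞⊞⊞⊞⊞
??⊞⊞⊞⊞⊞⊞⊞
??⊞⊞⊚∙∙∙⊕
??⊞⊞∙∙∙∙∙
??⊞⊞∙∙∙∙∙
??⊞⊞∙∙∙∙∙
??⊞⊞∙∙∙∙∙

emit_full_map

⊞⊞⊞⊞⊞⊞⊞⊞?
⊞⊞⊞⊞⊞⊞⊞⊞⊞
⊞⊞⊚∙∙∙⊕⊞⊞
⊞⊞∙∙∙∙∙⊞⊞
⊞⊞∙∙∙∙∙∙∙
⊞⊞∙∙∙∙∙⊞⊞
⊞⊞∙∙∙∙∙⊞⊞


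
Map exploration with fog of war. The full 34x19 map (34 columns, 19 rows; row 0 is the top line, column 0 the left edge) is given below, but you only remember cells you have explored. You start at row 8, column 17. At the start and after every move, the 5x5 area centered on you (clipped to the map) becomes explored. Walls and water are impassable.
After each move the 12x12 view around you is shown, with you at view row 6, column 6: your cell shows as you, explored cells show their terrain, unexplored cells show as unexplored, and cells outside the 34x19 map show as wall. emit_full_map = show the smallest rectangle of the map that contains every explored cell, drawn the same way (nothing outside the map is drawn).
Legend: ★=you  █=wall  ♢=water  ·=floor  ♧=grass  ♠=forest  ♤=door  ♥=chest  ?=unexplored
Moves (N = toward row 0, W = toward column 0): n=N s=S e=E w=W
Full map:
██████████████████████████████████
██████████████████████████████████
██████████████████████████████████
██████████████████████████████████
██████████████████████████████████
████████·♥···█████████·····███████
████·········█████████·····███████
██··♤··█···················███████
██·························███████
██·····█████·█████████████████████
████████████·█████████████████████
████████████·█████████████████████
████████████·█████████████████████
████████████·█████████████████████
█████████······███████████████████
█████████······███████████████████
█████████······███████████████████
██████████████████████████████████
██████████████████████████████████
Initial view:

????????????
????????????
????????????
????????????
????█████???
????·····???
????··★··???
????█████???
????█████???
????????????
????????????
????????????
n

????????????
????????????
????????????
????????????
????█████???
????█████???
????··★··???
????·····???
????█████???
????█████???
????????????
????????????

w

????????????
????????????
????????????
????????????
????██████??
????██████??
????··★···??
????······??
????██████??
?????█████??
????????????
????????????

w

????????????
????????????
????????????
????????????
????███████?
????███████?
????··★····?
????·······?
????███████?
??????█████?
????????????
????????????

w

????????????
????????????
????????????
????????????
????·███████
????·███████
????··★·····
????········
????·███████
???????█████
????????????
????????????

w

????????????
????????????
????????????
????????????
????··██████
????··██████
????··★·····
????········
????█·██████
????????████
????????????
????????????

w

????????????
????????????
????????????
????????????
????···█████
????···█████
????··★·····
????········
????██·█████
?????????███
????????????
????????????

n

????????????
????????????
????????????
????????????
????█████???
????···█████
????··★█████
????········
????········
????██·█████
?????????███
????????????

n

████████████
????????????
????????????
????????????
????█████???
????█████???
????··★█████
????···█████
????········
????········
????██·█████
?????????███

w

████████████
????????????
????????????
????????????
????██████??
????██████??
????♥·★·████
????····████
????········
?????·······
?????██·████
??????????██

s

????????????
????????????
????????????
????██████??
????██████??
????♥···████
????··★·████
????········
????········
?????██·████
??????????██
????????????

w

????????????
????????????
????????????
?????██████?
????███████?
????·♥···███
????··★··███
????········
????········
??????██·███
???????????█
????????????

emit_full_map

?██████?????
███████?????
·♥···███████
··★··███████
············
············
??██·███████
???????█████

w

????????????
????????????
????????????
??????██████
????████████
????█·♥···██
????··★···██
????█·······
????········
???????██·██
????????????
????????????

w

????????????
????????????
????????????
???????█████
????████████
????██·♥···█
????··★····█
????·█······
????········
????????██·█
????????????
????????????

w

????????????
????????????
????????????
????????████
????████████
????███·♥···
????··★·····
????··█·····
????········
?????????██·
????????????
????????????

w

????????????
????????????
????????????
?????????███
????████████
????████·♥··
????··★·····
????♤··█····
????········
??????????██
????????????
????????????

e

????????????
????????????
????????????
????????████
???█████████
???████·♥···
???···★·····
???♤··█·····
???·········
?????????██·
????????????
????????????

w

????????????
????????????
????????????
?????????███
????████████
????████·♥··
????··★·····
????♤··█····
????········
??????????██
????????????
????????????

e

????????????
????????????
????????????
????????████
???█████████
???████·♥···
???···★·····
???♤··█·····
???·········
?????????██·
????????????
????????????


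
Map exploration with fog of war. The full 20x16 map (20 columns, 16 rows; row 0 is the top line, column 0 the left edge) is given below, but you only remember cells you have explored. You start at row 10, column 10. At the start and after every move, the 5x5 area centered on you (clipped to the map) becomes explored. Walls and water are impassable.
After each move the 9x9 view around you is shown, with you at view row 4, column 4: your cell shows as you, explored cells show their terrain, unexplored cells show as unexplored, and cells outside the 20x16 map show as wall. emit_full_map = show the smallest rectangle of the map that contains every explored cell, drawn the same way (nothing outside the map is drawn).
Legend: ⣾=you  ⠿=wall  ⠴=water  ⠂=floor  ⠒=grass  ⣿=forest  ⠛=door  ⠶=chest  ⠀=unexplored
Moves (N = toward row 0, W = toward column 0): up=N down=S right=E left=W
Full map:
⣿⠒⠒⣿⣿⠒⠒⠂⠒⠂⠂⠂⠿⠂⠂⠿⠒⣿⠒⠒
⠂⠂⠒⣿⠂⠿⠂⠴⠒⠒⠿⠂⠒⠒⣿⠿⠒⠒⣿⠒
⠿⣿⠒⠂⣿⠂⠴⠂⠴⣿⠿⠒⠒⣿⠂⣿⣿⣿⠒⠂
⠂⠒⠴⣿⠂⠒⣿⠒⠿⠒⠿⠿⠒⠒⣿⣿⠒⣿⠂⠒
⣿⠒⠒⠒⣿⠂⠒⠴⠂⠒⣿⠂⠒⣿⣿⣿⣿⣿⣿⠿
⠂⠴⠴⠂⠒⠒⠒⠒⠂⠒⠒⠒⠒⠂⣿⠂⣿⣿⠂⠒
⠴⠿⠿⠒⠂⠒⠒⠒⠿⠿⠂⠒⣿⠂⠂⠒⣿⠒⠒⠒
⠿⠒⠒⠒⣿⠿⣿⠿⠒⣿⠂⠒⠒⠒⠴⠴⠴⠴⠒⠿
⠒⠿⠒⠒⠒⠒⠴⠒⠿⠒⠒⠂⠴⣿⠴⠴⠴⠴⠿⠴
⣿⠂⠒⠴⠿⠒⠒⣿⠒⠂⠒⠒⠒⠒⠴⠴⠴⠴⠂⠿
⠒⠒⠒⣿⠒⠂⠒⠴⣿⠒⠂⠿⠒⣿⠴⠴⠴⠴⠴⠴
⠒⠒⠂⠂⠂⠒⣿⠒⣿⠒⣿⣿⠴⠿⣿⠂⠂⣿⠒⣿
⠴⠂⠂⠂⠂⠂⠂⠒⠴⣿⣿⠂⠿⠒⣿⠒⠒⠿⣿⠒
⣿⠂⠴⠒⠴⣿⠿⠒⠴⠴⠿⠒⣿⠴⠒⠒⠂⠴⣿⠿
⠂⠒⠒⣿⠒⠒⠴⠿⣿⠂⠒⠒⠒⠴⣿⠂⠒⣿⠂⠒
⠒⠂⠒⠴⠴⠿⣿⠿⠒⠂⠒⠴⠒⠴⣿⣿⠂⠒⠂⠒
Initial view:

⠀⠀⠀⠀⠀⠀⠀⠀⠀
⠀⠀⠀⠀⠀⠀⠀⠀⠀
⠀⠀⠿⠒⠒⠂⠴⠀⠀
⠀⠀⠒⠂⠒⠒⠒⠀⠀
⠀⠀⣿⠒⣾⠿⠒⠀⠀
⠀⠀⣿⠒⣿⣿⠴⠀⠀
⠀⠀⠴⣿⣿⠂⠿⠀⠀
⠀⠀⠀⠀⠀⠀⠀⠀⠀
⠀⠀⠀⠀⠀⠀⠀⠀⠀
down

⠀⠀⠀⠀⠀⠀⠀⠀⠀
⠀⠀⠿⠒⠒⠂⠴⠀⠀
⠀⠀⠒⠂⠒⠒⠒⠀⠀
⠀⠀⣿⠒⠂⠿⠒⠀⠀
⠀⠀⣿⠒⣾⣿⠴⠀⠀
⠀⠀⠴⣿⣿⠂⠿⠀⠀
⠀⠀⠴⠴⠿⠒⣿⠀⠀
⠀⠀⠀⠀⠀⠀⠀⠀⠀
⠀⠀⠀⠀⠀⠀⠀⠀⠀

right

⠀⠀⠀⠀⠀⠀⠀⠀⠀
⠀⠿⠒⠒⠂⠴⠀⠀⠀
⠀⠒⠂⠒⠒⠒⠒⠀⠀
⠀⣿⠒⠂⠿⠒⣿⠀⠀
⠀⣿⠒⣿⣾⠴⠿⠀⠀
⠀⠴⣿⣿⠂⠿⠒⠀⠀
⠀⠴⠴⠿⠒⣿⠴⠀⠀
⠀⠀⠀⠀⠀⠀⠀⠀⠀
⠀⠀⠀⠀⠀⠀⠀⠀⠀

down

⠀⠿⠒⠒⠂⠴⠀⠀⠀
⠀⠒⠂⠒⠒⠒⠒⠀⠀
⠀⣿⠒⠂⠿⠒⣿⠀⠀
⠀⣿⠒⣿⣿⠴⠿⠀⠀
⠀⠴⣿⣿⣾⠿⠒⠀⠀
⠀⠴⠴⠿⠒⣿⠴⠀⠀
⠀⠀⠂⠒⠒⠒⠴⠀⠀
⠀⠀⠀⠀⠀⠀⠀⠀⠀
⠿⠿⠿⠿⠿⠿⠿⠿⠿

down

⠀⠒⠂⠒⠒⠒⠒⠀⠀
⠀⣿⠒⠂⠿⠒⣿⠀⠀
⠀⣿⠒⣿⣿⠴⠿⠀⠀
⠀⠴⣿⣿⠂⠿⠒⠀⠀
⠀⠴⠴⠿⣾⣿⠴⠀⠀
⠀⠀⠂⠒⠒⠒⠴⠀⠀
⠀⠀⠂⠒⠴⠒⠴⠀⠀
⠿⠿⠿⠿⠿⠿⠿⠿⠿
⠿⠿⠿⠿⠿⠿⠿⠿⠿

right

⠒⠂⠒⠒⠒⠒⠀⠀⠀
⣿⠒⠂⠿⠒⣿⠀⠀⠀
⣿⠒⣿⣿⠴⠿⣿⠀⠀
⠴⣿⣿⠂⠿⠒⣿⠀⠀
⠴⠴⠿⠒⣾⠴⠒⠀⠀
⠀⠂⠒⠒⠒⠴⣿⠀⠀
⠀⠂⠒⠴⠒⠴⣿⠀⠀
⠿⠿⠿⠿⠿⠿⠿⠿⠿
⠿⠿⠿⠿⠿⠿⠿⠿⠿

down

⣿⠒⠂⠿⠒⣿⠀⠀⠀
⣿⠒⣿⣿⠴⠿⣿⠀⠀
⠴⣿⣿⠂⠿⠒⣿⠀⠀
⠴⠴⠿⠒⣿⠴⠒⠀⠀
⠀⠂⠒⠒⣾⠴⣿⠀⠀
⠀⠂⠒⠴⠒⠴⣿⠀⠀
⠿⠿⠿⠿⠿⠿⠿⠿⠿
⠿⠿⠿⠿⠿⠿⠿⠿⠿
⠿⠿⠿⠿⠿⠿⠿⠿⠿

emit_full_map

⠿⠒⠒⠂⠴⠀⠀
⠒⠂⠒⠒⠒⠒⠀
⣿⠒⠂⠿⠒⣿⠀
⣿⠒⣿⣿⠴⠿⣿
⠴⣿⣿⠂⠿⠒⣿
⠴⠴⠿⠒⣿⠴⠒
⠀⠂⠒⠒⣾⠴⣿
⠀⠂⠒⠴⠒⠴⣿

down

⣿⠒⣿⣿⠴⠿⣿⠀⠀
⠴⣿⣿⠂⠿⠒⣿⠀⠀
⠴⠴⠿⠒⣿⠴⠒⠀⠀
⠀⠂⠒⠒⠒⠴⣿⠀⠀
⠀⠂⠒⠴⣾⠴⣿⠀⠀
⠿⠿⠿⠿⠿⠿⠿⠿⠿
⠿⠿⠿⠿⠿⠿⠿⠿⠿
⠿⠿⠿⠿⠿⠿⠿⠿⠿
⠿⠿⠿⠿⠿⠿⠿⠿⠿

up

⣿⠒⠂⠿⠒⣿⠀⠀⠀
⣿⠒⣿⣿⠴⠿⣿⠀⠀
⠴⣿⣿⠂⠿⠒⣿⠀⠀
⠴⠴⠿⠒⣿⠴⠒⠀⠀
⠀⠂⠒⠒⣾⠴⣿⠀⠀
⠀⠂⠒⠴⠒⠴⣿⠀⠀
⠿⠿⠿⠿⠿⠿⠿⠿⠿
⠿⠿⠿⠿⠿⠿⠿⠿⠿
⠿⠿⠿⠿⠿⠿⠿⠿⠿

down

⣿⠒⣿⣿⠴⠿⣿⠀⠀
⠴⣿⣿⠂⠿⠒⣿⠀⠀
⠴⠴⠿⠒⣿⠴⠒⠀⠀
⠀⠂⠒⠒⠒⠴⣿⠀⠀
⠀⠂⠒⠴⣾⠴⣿⠀⠀
⠿⠿⠿⠿⠿⠿⠿⠿⠿
⠿⠿⠿⠿⠿⠿⠿⠿⠿
⠿⠿⠿⠿⠿⠿⠿⠿⠿
⠿⠿⠿⠿⠿⠿⠿⠿⠿

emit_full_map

⠿⠒⠒⠂⠴⠀⠀
⠒⠂⠒⠒⠒⠒⠀
⣿⠒⠂⠿⠒⣿⠀
⣿⠒⣿⣿⠴⠿⣿
⠴⣿⣿⠂⠿⠒⣿
⠴⠴⠿⠒⣿⠴⠒
⠀⠂⠒⠒⠒⠴⣿
⠀⠂⠒⠴⣾⠴⣿


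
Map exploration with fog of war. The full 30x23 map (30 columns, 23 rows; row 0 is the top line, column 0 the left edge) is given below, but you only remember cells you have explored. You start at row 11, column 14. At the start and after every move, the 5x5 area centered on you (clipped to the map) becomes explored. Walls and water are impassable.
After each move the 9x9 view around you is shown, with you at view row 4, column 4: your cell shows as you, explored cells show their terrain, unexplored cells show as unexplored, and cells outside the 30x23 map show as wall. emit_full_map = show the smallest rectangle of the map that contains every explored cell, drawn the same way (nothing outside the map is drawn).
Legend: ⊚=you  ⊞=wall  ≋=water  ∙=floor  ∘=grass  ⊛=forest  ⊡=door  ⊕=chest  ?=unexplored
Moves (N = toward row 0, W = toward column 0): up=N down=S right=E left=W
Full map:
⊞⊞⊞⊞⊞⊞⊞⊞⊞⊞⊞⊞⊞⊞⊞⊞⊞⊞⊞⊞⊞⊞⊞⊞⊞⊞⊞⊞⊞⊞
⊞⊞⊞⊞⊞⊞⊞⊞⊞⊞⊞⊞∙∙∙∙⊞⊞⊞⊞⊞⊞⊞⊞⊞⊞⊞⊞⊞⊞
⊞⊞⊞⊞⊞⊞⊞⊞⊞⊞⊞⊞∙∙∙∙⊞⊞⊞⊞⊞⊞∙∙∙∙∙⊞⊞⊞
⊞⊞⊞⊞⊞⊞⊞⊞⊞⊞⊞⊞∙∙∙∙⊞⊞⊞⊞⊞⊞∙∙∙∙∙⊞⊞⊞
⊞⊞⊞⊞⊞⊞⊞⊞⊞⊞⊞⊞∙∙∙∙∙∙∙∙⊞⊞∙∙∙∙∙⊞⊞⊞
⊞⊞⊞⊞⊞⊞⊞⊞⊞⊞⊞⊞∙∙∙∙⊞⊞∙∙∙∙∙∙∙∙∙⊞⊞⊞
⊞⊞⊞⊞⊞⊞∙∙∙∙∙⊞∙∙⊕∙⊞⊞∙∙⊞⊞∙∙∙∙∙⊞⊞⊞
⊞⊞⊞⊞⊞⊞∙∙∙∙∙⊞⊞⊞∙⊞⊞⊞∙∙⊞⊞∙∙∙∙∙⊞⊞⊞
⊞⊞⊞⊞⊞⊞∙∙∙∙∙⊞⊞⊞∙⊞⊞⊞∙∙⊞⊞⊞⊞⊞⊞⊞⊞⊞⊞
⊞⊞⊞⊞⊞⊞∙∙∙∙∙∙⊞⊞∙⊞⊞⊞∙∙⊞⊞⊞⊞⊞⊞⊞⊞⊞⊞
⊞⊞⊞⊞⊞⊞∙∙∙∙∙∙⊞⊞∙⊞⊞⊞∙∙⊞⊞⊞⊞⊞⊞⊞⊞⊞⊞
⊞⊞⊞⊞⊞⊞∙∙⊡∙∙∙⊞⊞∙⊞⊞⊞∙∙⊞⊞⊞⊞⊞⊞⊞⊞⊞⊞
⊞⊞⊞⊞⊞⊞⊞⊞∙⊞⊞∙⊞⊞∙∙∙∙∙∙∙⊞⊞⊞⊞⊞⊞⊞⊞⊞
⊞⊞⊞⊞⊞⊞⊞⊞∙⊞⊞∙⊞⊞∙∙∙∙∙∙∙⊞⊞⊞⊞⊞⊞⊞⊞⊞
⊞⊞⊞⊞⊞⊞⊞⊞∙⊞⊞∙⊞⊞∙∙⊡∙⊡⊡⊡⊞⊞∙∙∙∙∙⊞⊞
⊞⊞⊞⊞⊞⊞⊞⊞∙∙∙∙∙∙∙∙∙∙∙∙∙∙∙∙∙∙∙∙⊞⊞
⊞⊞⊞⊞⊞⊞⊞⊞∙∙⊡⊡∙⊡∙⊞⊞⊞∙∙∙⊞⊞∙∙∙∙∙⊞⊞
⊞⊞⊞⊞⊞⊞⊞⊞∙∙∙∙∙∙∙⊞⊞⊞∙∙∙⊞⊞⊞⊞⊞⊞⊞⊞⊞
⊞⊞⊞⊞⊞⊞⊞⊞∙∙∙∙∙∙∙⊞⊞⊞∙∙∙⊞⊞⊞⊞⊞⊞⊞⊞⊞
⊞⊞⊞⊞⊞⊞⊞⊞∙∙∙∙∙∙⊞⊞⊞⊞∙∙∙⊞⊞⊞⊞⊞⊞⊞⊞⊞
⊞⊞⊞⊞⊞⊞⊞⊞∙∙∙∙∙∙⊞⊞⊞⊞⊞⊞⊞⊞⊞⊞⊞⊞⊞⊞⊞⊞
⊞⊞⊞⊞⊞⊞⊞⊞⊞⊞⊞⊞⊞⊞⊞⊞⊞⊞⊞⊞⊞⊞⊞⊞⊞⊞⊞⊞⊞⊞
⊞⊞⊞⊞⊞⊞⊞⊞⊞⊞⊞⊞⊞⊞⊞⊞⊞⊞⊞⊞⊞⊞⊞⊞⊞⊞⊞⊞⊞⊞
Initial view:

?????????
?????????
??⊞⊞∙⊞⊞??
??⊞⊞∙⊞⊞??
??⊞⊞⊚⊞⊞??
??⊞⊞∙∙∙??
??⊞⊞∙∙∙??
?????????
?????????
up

?????????
?????????
??⊞⊞∙⊞⊞??
??⊞⊞∙⊞⊞??
??⊞⊞⊚⊞⊞??
??⊞⊞∙⊞⊞??
??⊞⊞∙∙∙??
??⊞⊞∙∙∙??
?????????

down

?????????
??⊞⊞∙⊞⊞??
??⊞⊞∙⊞⊞??
??⊞⊞∙⊞⊞??
??⊞⊞⊚⊞⊞??
??⊞⊞∙∙∙??
??⊞⊞∙∙∙??
?????????
?????????

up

?????????
?????????
??⊞⊞∙⊞⊞??
??⊞⊞∙⊞⊞??
??⊞⊞⊚⊞⊞??
??⊞⊞∙⊞⊞??
??⊞⊞∙∙∙??
??⊞⊞∙∙∙??
?????????

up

?????????
?????????
??⊞⊞∙⊞⊞??
??⊞⊞∙⊞⊞??
??⊞⊞⊚⊞⊞??
??⊞⊞∙⊞⊞??
??⊞⊞∙⊞⊞??
??⊞⊞∙∙∙??
??⊞⊞∙∙∙??

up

?????????
?????????
??∙∙⊕∙⊞??
??⊞⊞∙⊞⊞??
??⊞⊞⊚⊞⊞??
??⊞⊞∙⊞⊞??
??⊞⊞∙⊞⊞??
??⊞⊞∙⊞⊞??
??⊞⊞∙∙∙??

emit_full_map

∙∙⊕∙⊞
⊞⊞∙⊞⊞
⊞⊞⊚⊞⊞
⊞⊞∙⊞⊞
⊞⊞∙⊞⊞
⊞⊞∙⊞⊞
⊞⊞∙∙∙
⊞⊞∙∙∙

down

?????????
??∙∙⊕∙⊞??
??⊞⊞∙⊞⊞??
??⊞⊞∙⊞⊞??
??⊞⊞⊚⊞⊞??
??⊞⊞∙⊞⊞??
??⊞⊞∙⊞⊞??
??⊞⊞∙∙∙??
??⊞⊞∙∙∙??

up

?????????
?????????
??∙∙⊕∙⊞??
??⊞⊞∙⊞⊞??
??⊞⊞⊚⊞⊞??
??⊞⊞∙⊞⊞??
??⊞⊞∙⊞⊞??
??⊞⊞∙⊞⊞??
??⊞⊞∙∙∙??

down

?????????
??∙∙⊕∙⊞??
??⊞⊞∙⊞⊞??
??⊞⊞∙⊞⊞??
??⊞⊞⊚⊞⊞??
??⊞⊞∙⊞⊞??
??⊞⊞∙⊞⊞??
??⊞⊞∙∙∙??
??⊞⊞∙∙∙??

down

??∙∙⊕∙⊞??
??⊞⊞∙⊞⊞??
??⊞⊞∙⊞⊞??
??⊞⊞∙⊞⊞??
??⊞⊞⊚⊞⊞??
??⊞⊞∙⊞⊞??
??⊞⊞∙∙∙??
??⊞⊞∙∙∙??
?????????
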